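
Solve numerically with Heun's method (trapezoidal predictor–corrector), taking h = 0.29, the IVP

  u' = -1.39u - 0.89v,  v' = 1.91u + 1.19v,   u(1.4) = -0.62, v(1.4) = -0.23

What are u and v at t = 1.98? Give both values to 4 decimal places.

-0.0328, -1.0246

Heun on (u,v): k1 = f(t_n, state_n); k2 = f(t_n + h, state_n + h·k1); state_{n+1} = state_n + (h/2)·(k1 + k2).
1.400000: (-0.620000, -0.230000)
  k1 = (1.066500, -1.457900)
  predictor → (-0.310715, -0.652791)
  k2 = (1.012878, -1.370287)
  → (-0.318490, -0.640087)
1.690000: (-0.318490, -0.640087)
  k1 = (1.012379, -1.370020)
  predictor → (-0.024900, -1.037393)
  k2 = (0.957891, -1.282057)
  → (-0.032801, -1.024638)
(u(1.98), v(1.98)) ≈ (-0.0328, -1.0246)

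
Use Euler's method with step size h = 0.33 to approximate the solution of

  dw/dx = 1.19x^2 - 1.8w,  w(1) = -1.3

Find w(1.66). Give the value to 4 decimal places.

Euler: w_{n+1} = w_n + h·f(x_n, w_n).
x=1.000000, w=-1.300000: f=3.530000 → w ← -1.300000 + 0.33·3.530000 = -0.135100
x=1.330000, w=-0.135100: f=2.348171 → w ← -0.135100 + 0.33·2.348171 = 0.639796
w(1.66) ≈ 0.6398

0.6398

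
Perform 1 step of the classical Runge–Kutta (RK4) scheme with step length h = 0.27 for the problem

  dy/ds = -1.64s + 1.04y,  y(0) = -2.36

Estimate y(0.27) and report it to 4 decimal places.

RK4: k1 = f(s_n, y_n); k2 = f(s_n + h/2, y_n + (h/2)·k1); k3 = f(s_n + h/2, y_n + (h/2)·k2); k4 = f(s_n + h, y_n + h·k3); y_{n+1} = y_n + (h/6)·(k1 + 2k2 + 2k3 + k4).
s=0.000000, y=-2.360000:
  k1 = f(0.000000, -2.360000) = -2.454400
  k2 = f(0.135000, -2.691344) = -3.020398
  k3 = f(0.135000, -2.767754) = -3.099864
  k4 = f(0.270000, -3.196963) = -3.767642
  y ← -2.360000 + (0.27/6)·(k1 + 2k2 + 2k3 + k4) = -3.190815
y(0.27) ≈ -3.1908

-3.1908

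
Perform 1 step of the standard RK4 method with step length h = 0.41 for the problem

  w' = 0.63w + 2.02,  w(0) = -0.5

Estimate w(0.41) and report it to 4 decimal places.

RK4: k1 = f(s_n, w_n); k2 = f(s_n + h/2, w_n + (h/2)·k1); k3 = f(s_n + h/2, w_n + (h/2)·k2); k4 = f(s_n + h, w_n + h·k3); w_{n+1} = w_n + (h/6)·(k1 + 2k2 + 2k3 + k4).
s=0.000000, w=-0.500000:
  k1 = f(0.000000, -0.500000) = 1.705000
  k2 = f(0.205000, -0.150475) = 1.925201
  k3 = f(0.205000, -0.105334) = 1.953640
  k4 = f(0.410000, 0.300992) = 2.209625
  w ← -0.500000 + (0.41/6)·(k1 + 2k2 + 2k3 + k4) = 0.297608
w(0.41) ≈ 0.2976

0.2976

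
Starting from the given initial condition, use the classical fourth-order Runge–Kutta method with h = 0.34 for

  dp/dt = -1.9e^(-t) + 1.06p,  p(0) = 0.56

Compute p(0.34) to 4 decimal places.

RK4: k1 = f(t_n, p_n); k2 = f(t_n + h/2, p_n + (h/2)·k1); k3 = f(t_n + h/2, p_n + (h/2)·k2); k4 = f(t_n + h, p_n + h·k3); p_{n+1} = p_n + (h/6)·(k1 + 2k2 + 2k3 + k4).
t=0.000000, p=0.560000:
  k1 = f(0.000000, 0.560000) = -1.306400
  k2 = f(0.170000, 0.337912) = -1.244776
  k3 = f(0.170000, 0.348388) = -1.233672
  k4 = f(0.340000, 0.140552) = -1.203379
  p ← 0.560000 + (0.34/6)·(k1 + 2k2 + 2k3 + k4) = 0.136888
p(0.34) ≈ 0.1369

0.1369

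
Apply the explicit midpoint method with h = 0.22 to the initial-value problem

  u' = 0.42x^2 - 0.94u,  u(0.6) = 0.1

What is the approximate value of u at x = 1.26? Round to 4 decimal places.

0.2544

Midpoint: k1 = f(x_n, u_n); k2 = f(x_n + h/2, u_n + (h/2)·k1); u_{n+1} = u_n + h·k2.
x=0.600000, u=0.100000:
  k1 = f(0.600000, 0.100000) = 0.057200
  k2 = f(0.710000, 0.106292) = 0.111808
  u ← 0.100000 + 0.22·0.111808 = 0.124598
x=0.820000, u=0.124598:
  k1 = f(0.820000, 0.124598) = 0.165286
  k2 = f(0.930000, 0.142779) = 0.229046
  u ← 0.124598 + 0.22·0.229046 = 0.174988
x=1.040000, u=0.174988:
  k1 = f(1.040000, 0.174988) = 0.289784
  k2 = f(1.150000, 0.206864) = 0.360998
  u ← 0.174988 + 0.22·0.360998 = 0.254407
u(1.26) ≈ 0.2544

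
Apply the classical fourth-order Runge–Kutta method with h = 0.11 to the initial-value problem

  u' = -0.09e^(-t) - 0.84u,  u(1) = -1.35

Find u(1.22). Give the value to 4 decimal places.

RK4: k1 = f(t_n, u_n); k2 = f(t_n + h/2, u_n + (h/2)·k1); k3 = f(t_n + h/2, u_n + (h/2)·k2); k4 = f(t_n + h, u_n + h·k3); u_{n+1} = u_n + (h/6)·(k1 + 2k2 + 2k3 + k4).
t=1.000000, u=-1.350000:
  k1 = f(1.000000, -1.350000) = 1.100891
  k2 = f(1.055000, -1.289451) = 1.051802
  k3 = f(1.055000, -1.292151) = 1.054069
  k4 = f(1.110000, -1.234052) = 1.006944
  u ← -1.350000 + (0.11/6)·(k1 + 2k2 + 2k3 + k4) = -1.234141
t=1.110000, u=-1.234141:
  k1 = f(1.110000, -1.234141) = 1.007018
  k2 = f(1.165000, -1.178755) = 0.962081
  k3 = f(1.165000, -1.181227) = 0.964157
  k4 = f(1.220000, -1.128084) = 0.921020
  u ← -1.234141 + (0.11/6)·(k1 + 2k2 + 2k3 + k4) = -1.128165
u(1.22) ≈ -1.1282

-1.1282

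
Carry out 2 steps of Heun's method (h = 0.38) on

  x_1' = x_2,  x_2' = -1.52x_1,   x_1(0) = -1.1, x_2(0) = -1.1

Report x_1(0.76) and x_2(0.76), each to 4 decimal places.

-1.3746, 0.5009

Heun on (x_1,x_2): k1 = f(t_n, state_n); k2 = f(t_n + h, state_n + h·k1); state_{n+1} = state_n + (h/2)·(k1 + k2).
0.000000: (-1.100000, -1.100000)
  k1 = (-1.100000, 1.672000)
  predictor → (-1.518000, -0.464640)
  k2 = (-0.464640, 2.307360)
  → (-1.397282, -0.343922)
0.380000: (-1.397282, -0.343922)
  k1 = (-0.343922, 2.123868)
  predictor → (-1.527972, 0.463148)
  k2 = (0.463148, 2.322517)
  → (-1.374629, 0.500892)
(x_1(0.76), x_2(0.76)) ≈ (-1.3746, 0.5009)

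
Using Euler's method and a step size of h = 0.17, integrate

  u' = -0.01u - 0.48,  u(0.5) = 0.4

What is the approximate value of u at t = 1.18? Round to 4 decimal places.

0.0717

Euler: u_{n+1} = u_n + h·f(t_n, u_n).
t=0.500000, u=0.400000: f=-0.484000 → u ← 0.400000 + 0.17·(-0.484000) = 0.317720
t=0.670000, u=0.317720: f=-0.483177 → u ← 0.317720 + 0.17·(-0.483177) = 0.235580
t=0.840000, u=0.235580: f=-0.482356 → u ← 0.235580 + 0.17·(-0.482356) = 0.153579
t=1.010000, u=0.153579: f=-0.481536 → u ← 0.153579 + 0.17·(-0.481536) = 0.071718
u(1.18) ≈ 0.0717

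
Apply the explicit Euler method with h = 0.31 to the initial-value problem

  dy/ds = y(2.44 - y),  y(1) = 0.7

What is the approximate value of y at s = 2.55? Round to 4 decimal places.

2.3839

Euler: y_{n+1} = y_n + h·f(s_n, y_n).
s=1.000000, y=0.700000: f=1.218000 → y ← 0.700000 + 0.31·1.218000 = 1.077580
s=1.310000, y=1.077580: f=1.468117 → y ← 1.077580 + 0.31·1.468117 = 1.532696
s=1.620000, y=1.532696: f=1.390621 → y ← 1.532696 + 0.31·1.390621 = 1.963789
s=1.930000, y=1.963789: f=0.935178 → y ← 1.963789 + 0.31·0.935178 = 2.253694
s=2.240000, y=2.253694: f=0.419877 → y ← 2.253694 + 0.31·0.419877 = 2.383856
y(2.55) ≈ 2.3839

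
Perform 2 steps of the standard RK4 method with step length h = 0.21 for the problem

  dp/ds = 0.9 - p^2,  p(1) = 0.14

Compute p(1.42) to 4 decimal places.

0.4728

RK4: k1 = f(s_n, p_n); k2 = f(s_n + h/2, p_n + (h/2)·k1); k3 = f(s_n + h/2, p_n + (h/2)·k2); k4 = f(s_n + h, p_n + h·k3); p_{n+1} = p_n + (h/6)·(k1 + 2k2 + 2k3 + k4).
s=1.000000, p=0.140000:
  k1 = f(1.000000, 0.140000) = 0.880400
  k2 = f(1.105000, 0.232442) = 0.845971
  k3 = f(1.105000, 0.228827) = 0.847638
  k4 = f(1.210000, 0.318004) = 0.798873
  p ← 0.140000 + (0.21/6)·(k1 + 2k2 + 2k3 + k4) = 0.317327
s=1.210000, p=0.317327:
  k1 = f(1.210000, 0.317327) = 0.799303
  k2 = f(1.315000, 0.401254) = 0.738995
  k3 = f(1.315000, 0.394922) = 0.744037
  k4 = f(1.420000, 0.473575) = 0.675727
  p ← 0.317327 + (0.21/6)·(k1 + 2k2 + 2k3 + k4) = 0.472765
p(1.42) ≈ 0.4728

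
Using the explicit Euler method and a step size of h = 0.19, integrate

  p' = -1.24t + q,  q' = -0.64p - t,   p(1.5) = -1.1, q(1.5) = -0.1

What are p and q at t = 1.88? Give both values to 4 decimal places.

Euler on (p,q): p_{n+1} = p_n + h·p', q_{n+1} = q_n + h·q'.
1.500000: (-1.100000, -0.100000); f=(-1.960000, -0.796000) → (-1.472400, -0.251240)
1.690000: (-1.472400, -0.251240); f=(-2.346840, -0.747664) → (-1.918300, -0.393296)
(p(1.88), q(1.88)) ≈ (-1.9183, -0.3933)

-1.9183, -0.3933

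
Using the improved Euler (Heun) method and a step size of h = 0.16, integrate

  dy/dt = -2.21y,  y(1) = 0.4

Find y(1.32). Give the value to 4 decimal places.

0.2010

Heun: k1 = f(t_n, y_n); k2 = f(t_n + h, y_n + h·k1); y_{n+1} = y_n + (h/2)·(k1 + k2).
t=1.000000, y=0.400000:
  k1 = f(1.000000, 0.400000) = -0.884000
  k2 = f(1.160000, 0.258560) = -0.571418
  y ← 0.400000 + (0.16/2)·(-0.884000 + (-0.571418)) = 0.283567
t=1.160000, y=0.283567:
  k1 = f(1.160000, 0.283567) = -0.626682
  k2 = f(1.320000, 0.183297) = -0.405087
  y ← 0.283567 + (0.16/2)·(-0.626682 + (-0.405087)) = 0.201025
y(1.32) ≈ 0.2010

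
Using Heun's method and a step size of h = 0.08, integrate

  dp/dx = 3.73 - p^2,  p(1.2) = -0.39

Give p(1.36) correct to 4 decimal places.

0.1983

Heun: k1 = f(x_n, p_n); k2 = f(x_n + h, p_n + h·k1); p_{n+1} = p_n + (h/2)·(k1 + k2).
x=1.200000, p=-0.390000:
  k1 = f(1.200000, -0.390000) = 3.577900
  k2 = f(1.280000, -0.103768) = 3.719232
  p ← -0.390000 + (0.08/2)·(3.577900 + 3.719232) = -0.098115
x=1.280000, p=-0.098115:
  k1 = f(1.280000, -0.098115) = 3.720374
  k2 = f(1.360000, 0.199515) = 3.690194
  p ← -0.098115 + (0.08/2)·(3.720374 + 3.690194) = 0.198308
p(1.36) ≈ 0.1983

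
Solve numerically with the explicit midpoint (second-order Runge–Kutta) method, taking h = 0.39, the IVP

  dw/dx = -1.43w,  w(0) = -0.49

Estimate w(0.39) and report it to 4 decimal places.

Midpoint: k1 = f(x_n, w_n); k2 = f(x_n + h/2, w_n + (h/2)·k1); w_{n+1} = w_n + h·k2.
x=0.000000, w=-0.490000:
  k1 = f(0.000000, -0.490000) = 0.700700
  k2 = f(0.195000, -0.353363) = 0.505310
  w ← -0.490000 + 0.39·0.505310 = -0.292929
w(0.39) ≈ -0.2929

-0.2929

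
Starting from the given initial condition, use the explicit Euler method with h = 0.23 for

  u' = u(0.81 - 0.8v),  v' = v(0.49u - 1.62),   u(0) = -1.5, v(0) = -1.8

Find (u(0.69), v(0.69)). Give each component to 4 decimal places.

-3.7848, -0.0869

Euler on (u,v): u_{n+1} = u_n + h·u', v_{n+1} = v_n + h·v'.
0.000000: (-1.500000, -1.800000); f=(-3.375000, 4.239000) → (-2.276250, -0.825030)
0.230000: (-2.276250, -0.825030); f=(-3.346142, 2.256756) → (-3.045863, -0.305976)
0.460000: (-3.045863, -0.305976); f=(-3.212718, 0.952342) → (-3.784788, -0.086937)
(u(0.69), v(0.69)) ≈ (-3.7848, -0.0869)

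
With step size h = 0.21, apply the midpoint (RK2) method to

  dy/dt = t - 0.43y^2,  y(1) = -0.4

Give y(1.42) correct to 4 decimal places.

Midpoint: k1 = f(t_n, y_n); k2 = f(t_n + h/2, y_n + (h/2)·k1); y_{n+1} = y_n + h·k2.
t=1.000000, y=-0.400000:
  k1 = f(1.000000, -0.400000) = 0.931200
  k2 = f(1.105000, -0.302224) = 1.065724
  y ← -0.400000 + 0.21·1.065724 = -0.176198
t=1.210000, y=-0.176198:
  k1 = f(1.210000, -0.176198) = 1.196650
  k2 = f(1.315000, -0.050550) = 1.313901
  y ← -0.176198 + 0.21·1.313901 = 0.099721
y(1.42) ≈ 0.0997

0.0997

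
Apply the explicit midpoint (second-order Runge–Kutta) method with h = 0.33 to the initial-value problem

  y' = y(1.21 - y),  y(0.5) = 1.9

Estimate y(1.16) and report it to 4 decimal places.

Midpoint: k1 = f(x_n, y_n); k2 = f(x_n + h/2, y_n + (h/2)·k1); y_{n+1} = y_n + h·k2.
x=0.500000, y=1.900000:
  k1 = f(0.500000, 1.900000) = -1.311000
  k2 = f(0.665000, 1.683685) = -0.797536
  y ← 1.900000 + 0.33·(-0.797536) = 1.636813
x=0.830000, y=1.636813:
  k1 = f(0.830000, 1.636813) = -0.698613
  k2 = f(0.995000, 1.521542) = -0.474024
  y ← 1.636813 + 0.33·(-0.474024) = 1.480385
y(1.16) ≈ 1.4804

1.4804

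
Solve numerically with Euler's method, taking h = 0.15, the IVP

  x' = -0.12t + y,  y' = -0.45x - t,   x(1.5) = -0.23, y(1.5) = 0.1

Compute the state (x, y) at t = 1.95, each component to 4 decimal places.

-0.3716, -0.5912

Euler on (x,y): x_{n+1} = x_n + h·x', y_{n+1} = y_n + h·y'.
1.500000: (-0.230000, 0.100000); f=(-0.080000, -1.396500) → (-0.242000, -0.109475)
1.650000: (-0.242000, -0.109475); f=(-0.307475, -1.541100) → (-0.288121, -0.340640)
1.800000: (-0.288121, -0.340640); f=(-0.556640, -1.670345) → (-0.371617, -0.591192)
(x(1.95), y(1.95)) ≈ (-0.3716, -0.5912)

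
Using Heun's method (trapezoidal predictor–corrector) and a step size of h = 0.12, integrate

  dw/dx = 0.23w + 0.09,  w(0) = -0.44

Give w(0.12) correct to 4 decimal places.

-0.4414

Heun: k1 = f(x_n, w_n); k2 = f(x_n + h, w_n + h·k1); w_{n+1} = w_n + (h/2)·(k1 + k2).
x=0.000000, w=-0.440000:
  k1 = f(0.000000, -0.440000) = -0.011200
  k2 = f(0.120000, -0.441344) = -0.011509
  w ← -0.440000 + (0.12/2)·(-0.011200 + (-0.011509)) = -0.441363
w(0.12) ≈ -0.4414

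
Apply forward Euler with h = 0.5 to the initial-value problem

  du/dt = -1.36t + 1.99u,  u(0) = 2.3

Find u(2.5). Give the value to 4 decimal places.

Euler: u_{n+1} = u_n + h·f(t_n, u_n).
t=0.000000, u=2.300000: f=4.577000 → u ← 2.300000 + 0.5·4.577000 = 4.588500
t=0.500000, u=4.588500: f=8.451115 → u ← 4.588500 + 0.5·8.451115 = 8.814058
t=1.000000, u=8.814058: f=16.179974 → u ← 8.814058 + 0.5·16.179974 = 16.904045
t=1.500000, u=16.904045: f=31.599049 → u ← 16.904045 + 0.5·31.599049 = 32.703569
t=2.000000, u=32.703569: f=62.360103 → u ← 32.703569 + 0.5·62.360103 = 63.883621
u(2.5) ≈ 63.8836

63.8836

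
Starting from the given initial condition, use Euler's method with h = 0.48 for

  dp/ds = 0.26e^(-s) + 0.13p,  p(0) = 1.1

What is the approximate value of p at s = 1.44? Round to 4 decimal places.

1.5897

Euler: p_{n+1} = p_n + h·f(s_n, p_n).
s=0.000000, p=1.100000: f=0.403000 → p ← 1.100000 + 0.48·0.403000 = 1.293440
s=0.480000, p=1.293440: f=0.329031 → p ← 1.293440 + 0.48·0.329031 = 1.451375
s=0.960000, p=1.451375: f=0.288231 → p ← 1.451375 + 0.48·0.288231 = 1.589726
p(1.44) ≈ 1.5897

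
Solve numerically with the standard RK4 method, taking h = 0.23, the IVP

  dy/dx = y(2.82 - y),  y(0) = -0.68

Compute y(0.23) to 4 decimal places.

-1.6616

RK4: k1 = f(x_n, y_n); k2 = f(x_n + h/2, y_n + (h/2)·k1); k3 = f(x_n + h/2, y_n + (h/2)·k2); k4 = f(x_n + h, y_n + h·k3); y_{n+1} = y_n + (h/6)·(k1 + 2k2 + 2k3 + k4).
x=0.000000, y=-0.680000:
  k1 = f(0.000000, -0.680000) = -2.380000
  k2 = f(0.115000, -0.953700) = -3.598978
  k3 = f(0.115000, -1.093882) = -4.281327
  k4 = f(0.230000, -1.664705) = -7.465712
  y ← -0.680000 + (0.23/6)·(k1 + 2k2 + 2k3 + k4) = -1.661576
y(0.23) ≈ -1.6616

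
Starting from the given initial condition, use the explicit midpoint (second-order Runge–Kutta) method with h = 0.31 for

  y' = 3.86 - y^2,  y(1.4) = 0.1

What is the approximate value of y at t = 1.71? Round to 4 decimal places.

Midpoint: k1 = f(t_n, y_n); k2 = f(t_n + h/2, y_n + (h/2)·k1); y_{n+1} = y_n + h·k2.
t=1.400000, y=0.100000:
  k1 = f(1.400000, 0.100000) = 3.850000
  k2 = f(1.555000, 0.696750) = 3.374539
  y ← 0.100000 + 0.31·3.374539 = 1.146107
y(1.71) ≈ 1.1461

1.1461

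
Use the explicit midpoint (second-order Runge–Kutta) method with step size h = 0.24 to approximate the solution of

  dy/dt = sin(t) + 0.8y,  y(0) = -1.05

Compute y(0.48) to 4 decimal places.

Midpoint: k1 = f(t_n, y_n); k2 = f(t_n + h/2, y_n + (h/2)·k1); y_{n+1} = y_n + h·k2.
t=0.000000, y=-1.050000:
  k1 = f(0.000000, -1.050000) = -0.840000
  k2 = f(0.120000, -1.150800) = -0.800928
  y ← -1.050000 + 0.24·(-0.800928) = -1.242223
t=0.240000, y=-1.242223:
  k1 = f(0.240000, -1.242223) = -0.756076
  k2 = f(0.360000, -1.332952) = -0.714087
  y ← -1.242223 + 0.24·(-0.714087) = -1.413604
y(0.48) ≈ -1.4136

-1.4136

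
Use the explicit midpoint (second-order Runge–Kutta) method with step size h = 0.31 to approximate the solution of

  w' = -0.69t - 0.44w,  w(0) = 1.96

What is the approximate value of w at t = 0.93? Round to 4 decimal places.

1.0388

Midpoint: k1 = f(t_n, w_n); k2 = f(t_n + h/2, w_n + (h/2)·k1); w_{n+1} = w_n + h·k2.
t=0.000000, w=1.960000:
  k1 = f(0.000000, 1.960000) = -0.862400
  k2 = f(0.155000, 1.826328) = -0.910534
  w ← 1.960000 + 0.31·(-0.910534) = 1.677734
t=0.310000, w=1.677734:
  k1 = f(0.310000, 1.677734) = -0.952103
  k2 = f(0.465000, 1.530158) = -0.994120
  w ← 1.677734 + 0.31·(-0.994120) = 1.369557
t=0.620000, w=1.369557:
  k1 = f(0.620000, 1.369557) = -1.030405
  k2 = f(0.775000, 1.209844) = -1.067082
  w ← 1.369557 + 0.31·(-1.067082) = 1.038762
w(0.93) ≈ 1.0388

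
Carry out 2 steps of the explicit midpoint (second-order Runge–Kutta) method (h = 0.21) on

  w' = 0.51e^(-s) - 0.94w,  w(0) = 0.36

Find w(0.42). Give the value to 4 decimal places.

Midpoint: k1 = f(s_n, w_n); k2 = f(s_n + h/2, w_n + (h/2)·k1); w_{n+1} = w_n + h·k2.
s=0.000000, w=0.360000:
  k1 = f(0.000000, 0.360000) = 0.171600
  k2 = f(0.105000, 0.378018) = 0.103829
  w ← 0.360000 + 0.21·0.103829 = 0.381804
s=0.210000, w=0.381804:
  k1 = f(0.210000, 0.381804) = 0.054502
  k2 = f(0.315000, 0.387527) = 0.007917
  w ← 0.381804 + 0.21·0.007917 = 0.383467
w(0.42) ≈ 0.3835

0.3835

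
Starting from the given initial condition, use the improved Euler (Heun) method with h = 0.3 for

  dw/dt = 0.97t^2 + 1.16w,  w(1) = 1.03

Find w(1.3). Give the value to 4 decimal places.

1.8928

Heun: k1 = f(t_n, w_n); k2 = f(t_n + h, w_n + h·k1); w_{n+1} = w_n + (h/2)·(k1 + k2).
t=1.000000, w=1.030000:
  k1 = f(1.000000, 1.030000) = 2.164800
  k2 = f(1.300000, 1.679440) = 3.587450
  w ← 1.030000 + (0.3/2)·(2.164800 + 3.587450) = 1.892838
w(1.3) ≈ 1.8928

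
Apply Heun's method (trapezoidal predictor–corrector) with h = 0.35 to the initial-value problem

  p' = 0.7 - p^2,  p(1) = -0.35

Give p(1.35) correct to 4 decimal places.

-0.1303

Heun: k1 = f(t_n, p_n); k2 = f(t_n + h, p_n + h·k1); p_{n+1} = p_n + (h/2)·(k1 + k2).
t=1.000000, p=-0.350000:
  k1 = f(1.000000, -0.350000) = 0.577500
  k2 = f(1.350000, -0.147875) = 0.678133
  p ← -0.350000 + (0.35/2)·(0.577500 + 0.678133) = -0.130264
p(1.35) ≈ -0.1303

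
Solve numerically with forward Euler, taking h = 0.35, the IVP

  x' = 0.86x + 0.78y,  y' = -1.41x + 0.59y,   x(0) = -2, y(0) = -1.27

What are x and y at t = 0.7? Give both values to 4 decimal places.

-3.9851, 0.7973

Euler on (x,y): x_{n+1} = x_n + h·x', y_{n+1} = y_n + h·y'.
0.000000: (-2.000000, -1.270000); f=(-2.710600, 2.070700) → (-2.948710, -0.545255)
0.350000: (-2.948710, -0.545255); f=(-2.961190, 3.835981) → (-3.985126, 0.797338)
(x(0.7), y(0.7)) ≈ (-3.9851, 0.7973)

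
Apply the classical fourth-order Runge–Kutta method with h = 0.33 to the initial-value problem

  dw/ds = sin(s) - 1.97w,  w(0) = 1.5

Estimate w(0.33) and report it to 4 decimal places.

RK4: k1 = f(s_n, w_n); k2 = f(s_n + h/2, w_n + (h/2)·k1); k3 = f(s_n + h/2, w_n + (h/2)·k2); k4 = f(s_n + h, w_n + h·k3); w_{n+1} = w_n + (h/6)·(k1 + 2k2 + 2k3 + k4).
s=0.000000, w=1.500000:
  k1 = f(0.000000, 1.500000) = -2.955000
  k2 = f(0.165000, 1.012425) = -1.830225
  k3 = f(0.165000, 1.198013) = -2.195833
  k4 = f(0.330000, 0.775375) = -1.203446
  w ← 1.500000 + (0.33/6)·(k1 + 2k2 + 2k3 + k4) = 0.828419
w(0.33) ≈ 0.8284

0.8284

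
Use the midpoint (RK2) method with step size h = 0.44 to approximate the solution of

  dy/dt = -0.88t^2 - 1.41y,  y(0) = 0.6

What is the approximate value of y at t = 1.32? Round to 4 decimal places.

Midpoint: k1 = f(t_n, y_n); k2 = f(t_n + h/2, y_n + (h/2)·k1); y_{n+1} = y_n + h·k2.
t=0.000000, y=0.600000:
  k1 = f(0.000000, 0.600000) = -0.846000
  k2 = f(0.220000, 0.413880) = -0.626163
  y ← 0.600000 + 0.44·(-0.626163) = 0.324488
t=0.440000, y=0.324488:
  k1 = f(0.440000, 0.324488) = -0.627897
  k2 = f(0.660000, 0.186351) = -0.646083
  y ← 0.324488 + 0.44·(-0.646083) = 0.040212
t=0.880000, y=0.040212:
  k1 = f(0.880000, 0.040212) = -0.738171
  k2 = f(1.100000, -0.122186) = -0.892518
  y ← 0.040212 + 0.44·(-0.892518) = -0.352496
y(1.32) ≈ -0.3525

-0.3525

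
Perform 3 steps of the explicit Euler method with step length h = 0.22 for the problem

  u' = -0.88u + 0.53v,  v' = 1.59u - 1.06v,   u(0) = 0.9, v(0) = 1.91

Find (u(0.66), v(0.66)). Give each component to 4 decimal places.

Euler on (u,v): u_{n+1} = u_n + h·u', v_{n+1} = v_n + h·v'.
0.000000: (0.900000, 1.910000); f=(0.220300, -0.593600) → (0.948466, 1.779408)
0.220000: (0.948466, 1.779408); f=(0.108436, -0.378112) → (0.972322, 1.696223)
0.440000: (0.972322, 1.696223); f=(0.043355, -0.252005) → (0.981860, 1.640782)
(u(0.66), v(0.66)) ≈ (0.9819, 1.6408)

0.9819, 1.6408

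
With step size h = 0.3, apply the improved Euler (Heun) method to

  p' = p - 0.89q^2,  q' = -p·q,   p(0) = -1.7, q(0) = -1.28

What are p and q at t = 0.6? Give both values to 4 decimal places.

-7.8826, -7.2257

Heun on (p,q): k1 = f(t_n, state_n); k2 = f(t_n + h, state_n + h·k1); state_{n+1} = state_n + (h/2)·(k1 + k2).
0.000000: (-1.700000, -1.280000)
  k1 = (-3.158176, -2.176000)
  predictor → (-2.647453, -1.932800)
  k2 = (-5.972240, -5.116997)
  → (-3.069562, -2.373950)
0.300000: (-3.069562, -2.373950)
  k1 = (-8.085279, -7.286986)
  predictor → (-5.495146, -4.560045)
  k2 = (-24.001818, -25.058115)
  → (-7.882627, -7.225715)
(p(0.6), q(0.6)) ≈ (-7.8826, -7.2257)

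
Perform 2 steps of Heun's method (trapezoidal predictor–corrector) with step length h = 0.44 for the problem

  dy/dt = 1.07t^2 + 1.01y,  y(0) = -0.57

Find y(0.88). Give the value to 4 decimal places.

Heun: k1 = f(t_n, y_n); k2 = f(t_n + h, y_n + h·k1); y_{n+1} = y_n + (h/2)·(k1 + k2).
t=0.000000, y=-0.570000:
  k1 = f(0.000000, -0.570000) = -0.575700
  k2 = f(0.440000, -0.823308) = -0.624389
  y ← -0.570000 + (0.44/2)·(-0.575700 + (-0.624389)) = -0.834020
t=0.440000, y=-0.834020:
  k1 = f(0.440000, -0.834020) = -0.635208
  k2 = f(0.880000, -1.113511) = -0.296038
  y ← -0.834020 + (0.44/2)·(-0.635208 + (-0.296038)) = -1.038894
y(0.88) ≈ -1.0389

-1.0389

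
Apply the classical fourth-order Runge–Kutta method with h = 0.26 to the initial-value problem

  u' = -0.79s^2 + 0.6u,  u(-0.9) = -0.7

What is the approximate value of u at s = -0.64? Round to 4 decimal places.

-0.9524

RK4: k1 = f(s_n, u_n); k2 = f(s_n + h/2, u_n + (h/2)·k1); k3 = f(s_n + h/2, u_n + (h/2)·k2); k4 = f(s_n + h, u_n + h·k3); u_{n+1} = u_n + (h/6)·(k1 + 2k2 + 2k3 + k4).
s=-0.900000, u=-0.700000:
  k1 = f(-0.900000, -0.700000) = -1.059900
  k2 = f(-0.770000, -0.837787) = -0.971063
  k3 = f(-0.770000, -0.826238) = -0.964134
  k4 = f(-0.640000, -0.950675) = -0.893989
  u ← -0.700000 + (0.26/6)·(k1 + 2k2 + 2k3 + k4) = -0.952386
u(-0.64) ≈ -0.9524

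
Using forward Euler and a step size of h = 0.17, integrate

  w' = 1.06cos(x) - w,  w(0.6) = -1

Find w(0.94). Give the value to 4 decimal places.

-0.4361

Euler: w_{n+1} = w_n + h·f(x_n, w_n).
x=0.600000, w=-1.000000: f=1.874856 → w ← -1.000000 + 0.17·1.874856 = -0.681275
x=0.770000, w=-0.681275: f=1.442260 → w ← -0.681275 + 0.17·1.442260 = -0.436090
w(0.94) ≈ -0.4361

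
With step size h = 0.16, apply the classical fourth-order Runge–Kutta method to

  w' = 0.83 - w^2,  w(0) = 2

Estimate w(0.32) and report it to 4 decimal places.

RK4: k1 = f(x_n, w_n); k2 = f(x_n + h/2, w_n + (h/2)·k1); k3 = f(x_n + h/2, w_n + (h/2)·k2); k4 = f(x_n + h, w_n + h·k3); w_{n+1} = w_n + (h/6)·(k1 + 2k2 + 2k3 + k4).
x=0.000000, w=2.000000:
  k1 = f(0.000000, 2.000000) = -3.170000
  k2 = f(0.080000, 1.746400) = -2.219913
  k3 = f(0.080000, 1.822407) = -2.491167
  k4 = f(0.160000, 1.601413) = -1.734524
  w ← 2.000000 + (0.16/6)·(k1 + 2k2 + 2k3 + k4) = 1.617955
x=0.160000, w=1.617955:
  k1 = f(0.160000, 1.617955) = -1.787779
  k2 = f(0.240000, 1.474933) = -1.345427
  k3 = f(0.240000, 1.510321) = -1.451069
  k4 = f(0.320000, 1.385784) = -1.090397
  w ← 1.617955 + (0.16/6)·(k1 + 2k2 + 2k3 + k4) = 1.392057
w(0.32) ≈ 1.3921

1.3921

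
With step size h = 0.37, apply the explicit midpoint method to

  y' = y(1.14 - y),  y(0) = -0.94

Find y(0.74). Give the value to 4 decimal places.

Midpoint: k1 = f(t_n, y_n); k2 = f(t_n + h/2, y_n + (h/2)·k1); y_{n+1} = y_n + h·k2.
t=0.000000, y=-0.940000:
  k1 = f(0.000000, -0.940000) = -1.955200
  k2 = f(0.185000, -1.301712) = -3.178406
  y ← -0.940000 + 0.37·(-3.178406) = -2.116010
t=0.370000, y=-2.116010:
  k1 = f(0.370000, -2.116010) = -6.889751
  k2 = f(0.555000, -3.390614) = -15.361563
  y ← -2.116010 + 0.37·(-15.361563) = -7.799789
y(0.74) ≈ -7.7998

-7.7998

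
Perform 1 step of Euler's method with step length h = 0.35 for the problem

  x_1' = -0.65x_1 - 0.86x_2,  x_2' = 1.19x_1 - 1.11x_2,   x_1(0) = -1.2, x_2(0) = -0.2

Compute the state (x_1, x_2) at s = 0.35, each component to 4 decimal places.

Euler on (x_1,x_2): x_1_{n+1} = x_1_n + h·x_1', x_2_{n+1} = x_2_n + h·x_2'.
0.000000: (-1.200000, -0.200000); f=(0.952000, -1.206000) → (-0.866800, -0.622100)
(x_1(0.35), x_2(0.35)) ≈ (-0.8668, -0.6221)

-0.8668, -0.6221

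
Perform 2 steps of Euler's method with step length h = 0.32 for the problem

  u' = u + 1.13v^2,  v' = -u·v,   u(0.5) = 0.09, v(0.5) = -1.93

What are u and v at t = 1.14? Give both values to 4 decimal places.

3.2052, -0.9953

Euler on (u,v): u_{n+1} = u_n + h·u', v_{n+1} = v_n + h·v'.
0.500000: (0.090000, -1.930000); f=(4.299137, 0.173700) → (1.465724, -1.874416)
0.820000: (1.465724, -1.874416); f=(5.435906, 2.747376) → (3.205214, -0.995256)
(u(1.14), v(1.14)) ≈ (3.2052, -0.9953)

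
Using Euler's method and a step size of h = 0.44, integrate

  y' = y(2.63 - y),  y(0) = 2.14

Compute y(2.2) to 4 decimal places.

2.6300

Euler: y_{n+1} = y_n + h·f(x_n, y_n).
x=0.000000, y=2.140000: f=1.048600 → y ← 2.140000 + 0.44·1.048600 = 2.601384
x=0.440000, y=2.601384: f=0.074441 → y ← 2.601384 + 0.44·0.074441 = 2.634138
x=0.880000, y=2.634138: f=-0.010900 → y ← 2.634138 + 0.44·(-0.010900) = 2.629342
x=1.320000, y=2.629342: f=0.001730 → y ← 2.629342 + 0.44·0.001730 = 2.630103
x=1.760000, y=2.630103: f=-0.000272 → y ← 2.630103 + 0.44·(-0.000272) = 2.629984
y(2.2) ≈ 2.6300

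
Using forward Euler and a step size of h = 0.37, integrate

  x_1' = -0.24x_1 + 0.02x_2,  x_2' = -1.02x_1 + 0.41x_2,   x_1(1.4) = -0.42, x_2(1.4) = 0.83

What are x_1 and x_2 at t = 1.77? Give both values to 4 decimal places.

-0.3766, 1.1144

Euler on (x_1,x_2): x_1_{n+1} = x_1_n + h·x_1', x_2_{n+1} = x_2_n + h·x_2'.
1.400000: (-0.420000, 0.830000); f=(0.117400, 0.768700) → (-0.376562, 1.114419)
(x_1(1.77), x_2(1.77)) ≈ (-0.3766, 1.1144)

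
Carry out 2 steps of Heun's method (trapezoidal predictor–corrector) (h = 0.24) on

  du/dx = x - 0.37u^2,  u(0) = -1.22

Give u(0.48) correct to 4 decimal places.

Heun: k1 = f(x_n, u_n); k2 = f(x_n + h, u_n + h·k1); u_{n+1} = u_n + (h/2)·(k1 + k2).
x=0.000000, u=-1.220000:
  k1 = f(0.000000, -1.220000) = -0.550708
  k2 = f(0.240000, -1.352170) = -0.436494
  u ← -1.220000 + (0.24/2)·(-0.550708 + (-0.436494)) = -1.338464
x=0.240000, u=-1.338464:
  k1 = f(0.240000, -1.338464) = -0.422850
  k2 = f(0.480000, -1.439948) = -0.287177
  u ← -1.338464 + (0.24/2)·(-0.422850 + (-0.287177)) = -1.423668
u(0.48) ≈ -1.4237

-1.4237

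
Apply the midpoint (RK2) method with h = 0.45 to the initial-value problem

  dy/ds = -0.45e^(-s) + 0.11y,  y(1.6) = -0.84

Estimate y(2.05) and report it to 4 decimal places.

-0.9163

Midpoint: k1 = f(s_n, y_n); k2 = f(s_n + h/2, y_n + (h/2)·k1); y_{n+1} = y_n + h·k2.
s=1.600000, y=-0.840000:
  k1 = f(1.600000, -0.840000) = -0.183253
  k2 = f(1.825000, -0.881232) = -0.169483
  y ← -0.840000 + 0.45·(-0.169483) = -0.916268
y(2.05) ≈ -0.9163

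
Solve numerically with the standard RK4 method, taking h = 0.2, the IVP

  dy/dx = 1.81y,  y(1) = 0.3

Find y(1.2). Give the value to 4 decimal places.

RK4: k1 = f(x_n, y_n); k2 = f(x_n + h/2, y_n + (h/2)·k1); k3 = f(x_n + h/2, y_n + (h/2)·k2); k4 = f(x_n + h, y_n + h·k3); y_{n+1} = y_n + (h/6)·(k1 + 2k2 + 2k3 + k4).
x=1.000000, y=0.300000:
  k1 = f(1.000000, 0.300000) = 0.543000
  k2 = f(1.100000, 0.354300) = 0.641283
  k3 = f(1.100000, 0.364128) = 0.659072
  k4 = f(1.200000, 0.431814) = 0.781584
  y ← 0.300000 + (0.2/6)·(k1 + 2k2 + 2k3 + k4) = 0.430843
y(1.2) ≈ 0.4308

0.4308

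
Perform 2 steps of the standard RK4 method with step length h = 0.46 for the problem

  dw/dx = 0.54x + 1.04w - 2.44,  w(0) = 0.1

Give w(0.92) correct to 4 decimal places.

RK4: k1 = f(x_n, w_n); k2 = f(x_n + h/2, w_n + (h/2)·k1); k3 = f(x_n + h/2, w_n + (h/2)·k2); k4 = f(x_n + h, w_n + h·k3); w_{n+1} = w_n + (h/6)·(k1 + 2k2 + 2k3 + k4).
x=0.000000, w=0.100000:
  k1 = f(0.000000, 0.100000) = -2.336000
  k2 = f(0.230000, -0.437280) = -2.770571
  k3 = f(0.230000, -0.537231) = -2.874521
  k4 = f(0.460000, -1.222279) = -3.462771
  w ← 0.100000 + (0.46/6)·(k1 + 2k2 + 2k3 + k4) = -1.210153
x=0.460000, w=-1.210153:
  k1 = f(0.460000, -1.210153) = -3.450159
  k2 = f(0.690000, -2.003690) = -4.151237
  k3 = f(0.690000, -2.164938) = -4.318935
  k4 = f(0.920000, -3.196863) = -5.267938
  w ← -1.210153 + (0.46/6)·(k1 + 2k2 + 2k3 + k4) = -3.177300
w(0.92) ≈ -3.1773

-3.1773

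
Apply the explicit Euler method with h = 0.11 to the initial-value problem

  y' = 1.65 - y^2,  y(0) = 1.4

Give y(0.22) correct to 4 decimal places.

Euler: y_{n+1} = y_n + h·f(s_n, y_n).
s=0.000000, y=1.400000: f=-0.310000 → y ← 1.400000 + 0.11·(-0.310000) = 1.365900
s=0.110000, y=1.365900: f=-0.215683 → y ← 1.365900 + 0.11·(-0.215683) = 1.342175
y(0.22) ≈ 1.3422

1.3422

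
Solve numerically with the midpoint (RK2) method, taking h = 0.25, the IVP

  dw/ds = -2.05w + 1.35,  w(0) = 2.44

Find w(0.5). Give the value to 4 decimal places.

Midpoint: k1 = f(s_n, w_n); k2 = f(s_n + h/2, w_n + (h/2)·k1); w_{n+1} = w_n + h·k2.
s=0.000000, w=2.440000:
  k1 = f(0.000000, 2.440000) = -3.652000
  k2 = f(0.125000, 1.983500) = -2.716175
  w ← 2.440000 + 0.25·(-2.716175) = 1.760956
s=0.250000, w=1.760956:
  k1 = f(0.250000, 1.760956) = -2.259960
  k2 = f(0.375000, 1.478461) = -1.680845
  w ← 1.760956 + 0.25·(-1.680845) = 1.340745
w(0.5) ≈ 1.3407

1.3407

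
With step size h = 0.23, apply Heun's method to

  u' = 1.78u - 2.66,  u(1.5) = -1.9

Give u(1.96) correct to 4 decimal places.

Heun: k1 = f(t_n, u_n); k2 = f(t_n + h, u_n + h·k1); u_{n+1} = u_n + (h/2)·(k1 + k2).
t=1.500000, u=-1.900000:
  k1 = f(1.500000, -1.900000) = -6.042000
  k2 = f(1.730000, -3.289660) = -8.515595
  u ← -1.900000 + (0.23/2)·(-6.042000 + (-8.515595)) = -3.574123
t=1.730000, u=-3.574123:
  k1 = f(1.730000, -3.574123) = -9.021940
  k2 = f(1.960000, -5.649170) = -12.715522
  u ← -3.574123 + (0.23/2)·(-9.021940 + (-12.715522)) = -6.073931
u(1.96) ≈ -6.0739

-6.0739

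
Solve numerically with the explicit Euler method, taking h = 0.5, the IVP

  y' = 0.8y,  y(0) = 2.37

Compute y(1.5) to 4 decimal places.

6.5033

Euler: y_{n+1} = y_n + h·f(s_n, y_n).
s=0.000000, y=2.370000: f=1.896000 → y ← 2.370000 + 0.5·1.896000 = 3.318000
s=0.500000, y=3.318000: f=2.654400 → y ← 3.318000 + 0.5·2.654400 = 4.645200
s=1.000000, y=4.645200: f=3.716160 → y ← 4.645200 + 0.5·3.716160 = 6.503280
y(1.5) ≈ 6.5033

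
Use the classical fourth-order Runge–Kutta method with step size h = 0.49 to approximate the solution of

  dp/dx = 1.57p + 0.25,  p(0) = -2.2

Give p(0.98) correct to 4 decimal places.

RK4: k1 = f(x_n, p_n); k2 = f(x_n + h/2, p_n + (h/2)·k1); k3 = f(x_n + h/2, p_n + (h/2)·k2); k4 = f(x_n + h, p_n + h·k3); p_{n+1} = p_n + (h/6)·(k1 + 2k2 + 2k3 + k4).
x=0.000000, p=-2.200000:
  k1 = f(0.000000, -2.200000) = -3.204000
  k2 = f(0.245000, -2.984980) = -4.436419
  k3 = f(0.245000, -3.286923) = -4.910468
  k4 = f(0.490000, -4.606130) = -6.981623
  p ← -2.200000 + (0.49/6)·(k1 + 2k2 + 2k3 + k4) = -4.558484
x=0.490000, p=-4.558484:
  k1 = f(0.490000, -4.558484) = -6.906820
  k2 = f(0.735000, -6.250655) = -9.563528
  k3 = f(0.735000, -6.901549) = -10.585431
  k4 = f(0.980000, -9.745345) = -15.050192
  p ← -4.558484 + (0.49/6)·(k1 + 2k2 + 2k3 + k4) = -9.642637
p(0.98) ≈ -9.6426

-9.6426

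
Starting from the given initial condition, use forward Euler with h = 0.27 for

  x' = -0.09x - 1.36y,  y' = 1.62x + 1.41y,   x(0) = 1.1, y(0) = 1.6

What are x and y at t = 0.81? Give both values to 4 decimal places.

Euler on (x,y): x_{n+1} = x_n + h·x', y_{n+1} = y_n + h·y'.
0.000000: (1.100000, 1.600000); f=(-2.275000, 4.038000) → (0.485750, 2.690260)
0.270000: (0.485750, 2.690260); f=(-3.702471, 4.580182) → (-0.513917, 3.926909)
0.540000: (-0.513917, 3.926909); f=(-5.294344, 4.704396) → (-1.943390, 5.197096)
(x(0.81), y(0.81)) ≈ (-1.9434, 5.1971)

-1.9434, 5.1971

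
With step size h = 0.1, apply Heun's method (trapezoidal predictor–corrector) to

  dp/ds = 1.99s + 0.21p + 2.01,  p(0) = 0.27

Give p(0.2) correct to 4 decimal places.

0.7323

Heun: k1 = f(s_n, p_n); k2 = f(s_n + h, p_n + h·k1); p_{n+1} = p_n + (h/2)·(k1 + k2).
s=0.000000, p=0.270000:
  k1 = f(0.000000, 0.270000) = 2.066700
  k2 = f(0.100000, 0.476670) = 2.309101
  p ← 0.270000 + (0.1/2)·(2.066700 + 2.309101) = 0.488790
s=0.100000, p=0.488790:
  k1 = f(0.100000, 0.488790) = 2.311646
  k2 = f(0.200000, 0.719955) = 2.559190
  p ← 0.488790 + (0.1/2)·(2.311646 + 2.559190) = 0.732332
p(0.2) ≈ 0.7323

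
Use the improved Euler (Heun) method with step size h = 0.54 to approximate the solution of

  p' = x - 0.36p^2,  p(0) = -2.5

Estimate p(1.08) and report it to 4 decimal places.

-11.2967

Heun: k1 = f(x_n, p_n); k2 = f(x_n + h, p_n + h·k1); p_{n+1} = p_n + (h/2)·(k1 + k2).
x=0.000000, p=-2.500000:
  k1 = f(0.000000, -2.500000) = -2.250000
  k2 = f(0.540000, -3.715000) = -4.428441
  p ← -2.500000 + (0.54/2)·(-2.250000 + (-4.428441)) = -4.303179
x=0.540000, p=-4.303179:
  k1 = f(0.540000, -4.303179) = -6.126246
  k2 = f(1.080000, -7.611352) = -19.775764
  p ← -4.303179 + (0.54/2)·(-6.126246 + (-19.775764)) = -11.296722
p(1.08) ≈ -11.2967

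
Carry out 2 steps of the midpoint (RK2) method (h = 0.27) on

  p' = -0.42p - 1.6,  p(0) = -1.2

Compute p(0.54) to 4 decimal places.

-1.7284

Midpoint: k1 = f(t_n, p_n); k2 = f(t_n + h/2, p_n + (h/2)·k1); p_{n+1} = p_n + h·k2.
t=0.000000, p=-1.200000:
  k1 = f(0.000000, -1.200000) = -1.096000
  k2 = f(0.135000, -1.347960) = -1.033857
  p ← -1.200000 + 0.27·(-1.033857) = -1.479141
t=0.270000, p=-1.479141:
  k1 = f(0.270000, -1.479141) = -0.978761
  k2 = f(0.405000, -1.611274) = -0.923265
  p ← -1.479141 + 0.27·(-0.923265) = -1.728423
p(0.54) ≈ -1.7284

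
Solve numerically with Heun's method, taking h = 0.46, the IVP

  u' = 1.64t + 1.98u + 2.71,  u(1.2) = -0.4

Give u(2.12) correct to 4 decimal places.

Heun: k1 = f(t_n, u_n); k2 = f(t_n + h, u_n + h·k1); u_{n+1} = u_n + (h/2)·(k1 + k2).
t=1.200000, u=-0.400000:
  k1 = f(1.200000, -0.400000) = 3.886000
  k2 = f(1.660000, 1.387560) = 8.179769
  u ← -0.400000 + (0.46/2)·(3.886000 + 8.179769) = 2.375127
t=1.660000, u=2.375127:
  k1 = f(1.660000, 2.375127) = 10.135151
  k2 = f(2.120000, 7.037296) = 20.120647
  u ← 2.375127 + (0.46/2)·(10.135151 + 20.120647) = 9.333960
u(2.12) ≈ 9.3340

9.3340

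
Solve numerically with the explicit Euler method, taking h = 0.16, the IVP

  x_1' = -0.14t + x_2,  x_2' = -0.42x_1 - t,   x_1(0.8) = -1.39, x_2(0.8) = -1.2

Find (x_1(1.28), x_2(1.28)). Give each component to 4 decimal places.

-2.0490, -1.3376

Euler on (x_1,x_2): x_1_{n+1} = x_1_n + h·x_1', x_2_{n+1} = x_2_n + h·x_2'.
0.800000: (-1.390000, -1.200000); f=(-1.312000, -0.216200) → (-1.599920, -1.234592)
0.960000: (-1.599920, -1.234592); f=(-1.368992, -0.288034) → (-1.818959, -1.280677)
1.120000: (-1.818959, -1.280677); f=(-1.437477, -0.356037) → (-2.048955, -1.337643)
(x_1(1.28), x_2(1.28)) ≈ (-2.0490, -1.3376)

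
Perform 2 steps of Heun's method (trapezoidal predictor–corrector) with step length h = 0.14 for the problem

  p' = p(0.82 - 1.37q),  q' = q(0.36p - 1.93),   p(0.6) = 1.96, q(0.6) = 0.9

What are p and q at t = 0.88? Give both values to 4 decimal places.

Heun on (p,q): k1 = f(t_n, state_n); k2 = f(t_n + h, state_n + h·k1); state_{n+1} = state_n + (h/2)·(k1 + k2).
0.600000: (1.960000, 0.900000)
  k1 = (-0.809480, -1.101960)
  predictor → (1.846673, 0.745726)
  k2 = (-0.372371, -0.943490)
  → (1.877270, 0.756818)
0.740000: (1.877270, 0.756818)
  k1 = (-0.407070, -0.949189)
  predictor → (1.820281, 0.623932)
  k2 = (-0.063322, -0.795326)
  → (1.844343, 0.634702)
(p(0.88), q(0.88)) ≈ (1.8443, 0.6347)

1.8443, 0.6347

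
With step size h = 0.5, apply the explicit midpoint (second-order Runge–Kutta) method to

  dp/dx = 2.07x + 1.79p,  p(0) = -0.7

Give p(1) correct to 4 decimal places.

-2.0868

Midpoint: k1 = f(x_n, p_n); k2 = f(x_n + h/2, p_n + (h/2)·k1); p_{n+1} = p_n + h·k2.
x=0.000000, p=-0.700000:
  k1 = f(0.000000, -0.700000) = -1.253000
  k2 = f(0.250000, -1.013250) = -1.296218
  p ← -0.700000 + 0.5·(-1.296218) = -1.348109
x=0.500000, p=-1.348109:
  k1 = f(0.500000, -1.348109) = -1.378115
  k2 = f(0.750000, -1.692637) = -1.477321
  p ← -1.348109 + 0.5·(-1.477321) = -2.086769
p(1) ≈ -2.0868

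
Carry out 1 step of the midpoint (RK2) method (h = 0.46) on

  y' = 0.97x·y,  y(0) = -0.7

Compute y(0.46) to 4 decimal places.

Midpoint: k1 = f(x_n, y_n); k2 = f(x_n + h/2, y_n + (h/2)·k1); y_{n+1} = y_n + h·k2.
x=0.000000, y=-0.700000:
  k1 = f(0.000000, -0.700000) = 0.000000
  k2 = f(0.230000, -0.700000) = -0.156170
  y ← -0.700000 + 0.46·(-0.156170) = -0.771838
y(0.46) ≈ -0.7718

-0.7718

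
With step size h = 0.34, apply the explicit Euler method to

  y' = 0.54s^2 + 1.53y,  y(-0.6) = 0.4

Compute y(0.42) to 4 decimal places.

1.5781

Euler: y_{n+1} = y_n + h·f(s_n, y_n).
s=-0.600000, y=0.400000: f=0.806400 → y ← 0.400000 + 0.34·0.806400 = 0.674176
s=-0.260000, y=0.674176: f=1.067993 → y ← 0.674176 + 0.34·1.067993 = 1.037294
s=0.080000, y=1.037294: f=1.590515 → y ← 1.037294 + 0.34·1.590515 = 1.578069
y(0.42) ≈ 1.5781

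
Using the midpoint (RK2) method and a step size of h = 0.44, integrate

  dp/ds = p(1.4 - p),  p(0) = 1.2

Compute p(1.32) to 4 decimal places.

1.3597

Midpoint: k1 = f(s_n, p_n); k2 = f(s_n + h/2, p_n + (h/2)·k1); p_{n+1} = p_n + h·k2.
s=0.000000, p=1.200000:
  k1 = f(0.000000, 1.200000) = 0.240000
  k2 = f(0.220000, 1.252800) = 0.184412
  p ← 1.200000 + 0.44·0.184412 = 1.281141
s=0.440000, p=1.281141:
  k1 = f(0.440000, 1.281141) = 0.152275
  k2 = f(0.660000, 1.314642) = 0.112215
  p ← 1.281141 + 0.44·0.112215 = 1.330516
s=0.880000, p=1.330516:
  k1 = f(0.880000, 1.330516) = 0.092449
  k2 = f(1.100000, 1.350855) = 0.066388
  p ← 1.330516 + 0.44·0.066388 = 1.359727
p(1.32) ≈ 1.3597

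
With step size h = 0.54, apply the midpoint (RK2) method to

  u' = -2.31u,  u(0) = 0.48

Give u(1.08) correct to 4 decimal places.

0.1351

Midpoint: k1 = f(x_n, u_n); k2 = f(x_n + h/2, u_n + (h/2)·k1); u_{n+1} = u_n + h·k2.
x=0.000000, u=0.480000:
  k1 = f(0.000000, 0.480000) = -1.108800
  k2 = f(0.270000, 0.180624) = -0.417241
  u ← 0.480000 + 0.54·(-0.417241) = 0.254690
x=0.540000, u=0.254690:
  k1 = f(0.540000, 0.254690) = -0.588333
  k2 = f(0.810000, 0.095840) = -0.221390
  u ← 0.254690 + 0.54·(-0.221390) = 0.135139
u(1.08) ≈ 0.1351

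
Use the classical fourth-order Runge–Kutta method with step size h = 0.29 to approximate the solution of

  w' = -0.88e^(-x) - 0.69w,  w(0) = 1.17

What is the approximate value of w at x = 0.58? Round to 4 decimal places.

0.4711

RK4: k1 = f(x_n, w_n); k2 = f(x_n + h/2, w_n + (h/2)·k1); k3 = f(x_n + h/2, w_n + (h/2)·k2); k4 = f(x_n + h, w_n + h·k3); w_{n+1} = w_n + (h/6)·(k1 + 2k2 + 2k3 + k4).
x=0.000000, w=1.170000:
  k1 = f(0.000000, 1.170000) = -1.687300
  k2 = f(0.145000, 0.925341) = -1.399705
  k3 = f(0.145000, 0.967043) = -1.428479
  k4 = f(0.290000, 0.755741) = -1.179933
  w ← 1.170000 + (0.29/6)·(k1 + 2k2 + 2k3 + k4) = 0.758026
x=0.290000, w=0.758026:
  k1 = f(0.290000, 0.758026) = -1.181510
  k2 = f(0.435000, 0.586707) = -0.974421
  k3 = f(0.435000, 0.616735) = -0.995140
  k4 = f(0.580000, 0.469435) = -0.816621
  w ← 0.758026 + (0.29/6)·(k1 + 2k2 + 2k3 + k4) = 0.471059
w(0.58) ≈ 0.4711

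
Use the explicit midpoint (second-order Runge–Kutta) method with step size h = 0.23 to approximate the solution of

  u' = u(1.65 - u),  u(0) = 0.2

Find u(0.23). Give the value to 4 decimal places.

0.2760

Midpoint: k1 = f(x_n, u_n); k2 = f(x_n + h/2, u_n + (h/2)·k1); u_{n+1} = u_n + h·k2.
x=0.000000, u=0.200000:
  k1 = f(0.000000, 0.200000) = 0.290000
  k2 = f(0.115000, 0.233350) = 0.330575
  u ← 0.200000 + 0.23·0.330575 = 0.276032
u(0.23) ≈ 0.2760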